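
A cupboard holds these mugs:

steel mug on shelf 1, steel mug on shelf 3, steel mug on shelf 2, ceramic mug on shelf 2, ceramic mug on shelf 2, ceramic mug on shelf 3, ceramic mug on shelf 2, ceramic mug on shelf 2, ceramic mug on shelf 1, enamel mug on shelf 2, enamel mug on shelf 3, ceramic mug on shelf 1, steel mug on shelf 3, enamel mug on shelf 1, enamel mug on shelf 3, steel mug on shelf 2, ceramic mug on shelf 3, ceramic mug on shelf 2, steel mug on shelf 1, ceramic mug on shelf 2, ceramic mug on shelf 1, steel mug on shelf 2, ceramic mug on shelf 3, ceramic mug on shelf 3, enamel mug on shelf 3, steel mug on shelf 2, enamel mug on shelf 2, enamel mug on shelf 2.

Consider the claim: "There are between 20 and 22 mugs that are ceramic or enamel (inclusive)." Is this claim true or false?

True

mugs that are ceramic or enamel: 20.
The claim requires 20 ≤ 20 ≤ 22, which holds.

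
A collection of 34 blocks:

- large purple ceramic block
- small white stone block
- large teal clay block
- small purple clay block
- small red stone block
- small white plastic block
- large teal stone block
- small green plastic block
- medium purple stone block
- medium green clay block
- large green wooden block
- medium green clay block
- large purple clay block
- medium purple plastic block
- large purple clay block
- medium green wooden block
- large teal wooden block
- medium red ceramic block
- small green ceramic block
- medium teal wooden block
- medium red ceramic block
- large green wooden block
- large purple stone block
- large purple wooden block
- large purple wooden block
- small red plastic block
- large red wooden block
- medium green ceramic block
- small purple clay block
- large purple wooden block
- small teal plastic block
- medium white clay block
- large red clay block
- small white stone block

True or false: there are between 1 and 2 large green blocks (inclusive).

True

large green blocks: 2.
The claim requires 1 ≤ 2 ≤ 2, which holds.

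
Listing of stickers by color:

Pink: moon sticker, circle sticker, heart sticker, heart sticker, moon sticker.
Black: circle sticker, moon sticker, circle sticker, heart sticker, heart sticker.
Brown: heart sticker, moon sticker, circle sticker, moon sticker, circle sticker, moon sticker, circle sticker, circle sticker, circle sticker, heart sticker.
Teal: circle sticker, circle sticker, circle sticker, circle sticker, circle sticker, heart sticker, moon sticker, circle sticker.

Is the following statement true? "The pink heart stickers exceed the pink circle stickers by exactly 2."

|pink heart stickers| = 2.
|pink circle stickers| = 1.
The claim requires 2 − 1 (= 1) to equal 2, which does not hold.

False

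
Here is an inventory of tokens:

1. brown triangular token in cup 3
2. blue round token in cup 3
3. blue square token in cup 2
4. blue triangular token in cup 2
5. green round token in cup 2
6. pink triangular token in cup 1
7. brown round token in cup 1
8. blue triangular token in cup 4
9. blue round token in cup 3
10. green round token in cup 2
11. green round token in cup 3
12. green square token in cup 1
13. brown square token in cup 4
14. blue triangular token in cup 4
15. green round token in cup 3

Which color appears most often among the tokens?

Counts by color: blue 6, green 5, brown 3, pink 1.
The maximum is 6, held uniquely by blue.

blue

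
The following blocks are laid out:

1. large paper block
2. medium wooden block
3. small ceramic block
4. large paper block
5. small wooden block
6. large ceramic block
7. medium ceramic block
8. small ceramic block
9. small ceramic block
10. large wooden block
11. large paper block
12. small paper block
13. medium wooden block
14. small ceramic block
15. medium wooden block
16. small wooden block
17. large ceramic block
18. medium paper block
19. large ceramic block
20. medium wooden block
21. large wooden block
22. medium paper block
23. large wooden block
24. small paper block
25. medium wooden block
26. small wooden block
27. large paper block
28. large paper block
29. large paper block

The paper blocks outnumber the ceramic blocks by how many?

paper blocks: 10.
ceramic blocks: 8.
10 − 8 = 2.

2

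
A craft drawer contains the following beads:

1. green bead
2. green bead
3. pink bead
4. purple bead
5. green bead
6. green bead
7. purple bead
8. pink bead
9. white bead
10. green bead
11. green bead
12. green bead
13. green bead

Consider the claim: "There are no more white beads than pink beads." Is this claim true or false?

There is 1 white bead.
There are 2 pink beads.
The claim requires 1 ≤ 2, which holds.

True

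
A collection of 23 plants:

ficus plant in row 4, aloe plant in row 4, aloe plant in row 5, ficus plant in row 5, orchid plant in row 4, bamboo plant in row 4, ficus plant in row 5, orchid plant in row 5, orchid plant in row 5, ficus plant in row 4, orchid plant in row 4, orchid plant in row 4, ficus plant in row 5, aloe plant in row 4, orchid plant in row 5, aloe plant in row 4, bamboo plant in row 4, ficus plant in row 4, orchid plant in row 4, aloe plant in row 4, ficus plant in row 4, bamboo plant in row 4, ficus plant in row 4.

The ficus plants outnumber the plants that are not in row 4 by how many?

1

ficus plants: 8.
plants that are not in row 4: 7.
8 − 7 = 1.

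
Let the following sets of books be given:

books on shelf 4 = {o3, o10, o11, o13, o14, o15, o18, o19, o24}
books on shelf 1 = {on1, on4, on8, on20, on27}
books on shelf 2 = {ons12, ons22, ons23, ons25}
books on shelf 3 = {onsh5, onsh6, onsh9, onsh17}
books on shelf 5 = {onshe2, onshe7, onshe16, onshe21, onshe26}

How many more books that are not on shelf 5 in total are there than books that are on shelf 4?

books that are not on shelf 5: 22.
books on shelf 4: 9.
22 − 9 = 13.

13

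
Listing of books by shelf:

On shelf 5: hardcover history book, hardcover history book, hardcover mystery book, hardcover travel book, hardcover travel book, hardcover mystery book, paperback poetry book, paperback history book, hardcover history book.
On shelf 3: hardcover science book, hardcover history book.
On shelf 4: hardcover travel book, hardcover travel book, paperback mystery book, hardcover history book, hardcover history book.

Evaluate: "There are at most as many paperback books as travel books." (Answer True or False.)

True

There are 3 paperback books.
There are 4 travel books.
The claim requires 3 ≤ 4, which holds.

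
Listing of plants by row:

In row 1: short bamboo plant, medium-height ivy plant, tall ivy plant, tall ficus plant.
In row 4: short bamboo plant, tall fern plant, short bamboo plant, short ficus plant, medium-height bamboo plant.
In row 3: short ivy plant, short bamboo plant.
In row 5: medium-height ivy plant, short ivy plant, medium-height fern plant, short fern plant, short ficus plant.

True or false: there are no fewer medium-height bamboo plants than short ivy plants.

|medium-height bamboo plants| = 1.
|short ivy plants| = 2.
The claim requires 1 ≥ 2, which does not hold.

False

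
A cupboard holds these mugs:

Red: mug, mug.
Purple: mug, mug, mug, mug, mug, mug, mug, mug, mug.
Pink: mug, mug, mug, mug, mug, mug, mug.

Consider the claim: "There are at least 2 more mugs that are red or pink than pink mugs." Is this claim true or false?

True

mugs that are red or pink: 9.
pink mugs: 7.
The claim requires 9 − 7 = 2 ≥ 2, which holds.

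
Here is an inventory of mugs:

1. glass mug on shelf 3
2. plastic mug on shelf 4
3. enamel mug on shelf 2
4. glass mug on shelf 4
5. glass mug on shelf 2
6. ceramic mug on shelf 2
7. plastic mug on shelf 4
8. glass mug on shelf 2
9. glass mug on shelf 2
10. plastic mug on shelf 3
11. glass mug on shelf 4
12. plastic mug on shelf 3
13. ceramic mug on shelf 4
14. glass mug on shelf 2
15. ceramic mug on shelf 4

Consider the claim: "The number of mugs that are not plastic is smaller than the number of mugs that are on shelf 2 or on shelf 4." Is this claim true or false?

mugs that are not plastic: 11.
mugs on shelf 2 or on shelf 4: 12.
The claim requires 11 < 12, which holds.

True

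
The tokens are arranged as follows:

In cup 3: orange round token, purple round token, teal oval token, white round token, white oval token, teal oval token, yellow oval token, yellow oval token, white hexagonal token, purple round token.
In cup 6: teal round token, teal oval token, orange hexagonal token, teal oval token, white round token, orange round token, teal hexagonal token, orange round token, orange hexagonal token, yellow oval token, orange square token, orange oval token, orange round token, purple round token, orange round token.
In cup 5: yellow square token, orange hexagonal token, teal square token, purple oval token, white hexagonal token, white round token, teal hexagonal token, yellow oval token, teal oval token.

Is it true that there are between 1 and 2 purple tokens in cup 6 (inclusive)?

purple tokens in cup 6: 1.
The claim requires 1 ≤ 1 ≤ 2, which holds.

True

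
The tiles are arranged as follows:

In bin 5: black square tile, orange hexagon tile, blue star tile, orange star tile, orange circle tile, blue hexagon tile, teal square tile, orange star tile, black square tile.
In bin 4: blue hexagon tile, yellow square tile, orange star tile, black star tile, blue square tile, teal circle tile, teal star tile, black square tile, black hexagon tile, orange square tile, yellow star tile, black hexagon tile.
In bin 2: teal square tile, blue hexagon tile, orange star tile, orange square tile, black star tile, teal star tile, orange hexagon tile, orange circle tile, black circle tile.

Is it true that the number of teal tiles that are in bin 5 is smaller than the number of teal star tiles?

True

|teal tiles in bin 5| = 1.
|teal star tiles| = 2.
The claim requires 1 < 2, which holds.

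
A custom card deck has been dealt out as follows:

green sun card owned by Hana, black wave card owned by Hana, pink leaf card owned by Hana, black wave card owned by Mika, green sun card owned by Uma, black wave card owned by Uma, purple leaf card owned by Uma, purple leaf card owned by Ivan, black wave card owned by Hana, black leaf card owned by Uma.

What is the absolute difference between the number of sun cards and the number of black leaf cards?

1

sun cards: 2. black leaf cards: 1.
|2 − 1| = 2 − 1 = 1.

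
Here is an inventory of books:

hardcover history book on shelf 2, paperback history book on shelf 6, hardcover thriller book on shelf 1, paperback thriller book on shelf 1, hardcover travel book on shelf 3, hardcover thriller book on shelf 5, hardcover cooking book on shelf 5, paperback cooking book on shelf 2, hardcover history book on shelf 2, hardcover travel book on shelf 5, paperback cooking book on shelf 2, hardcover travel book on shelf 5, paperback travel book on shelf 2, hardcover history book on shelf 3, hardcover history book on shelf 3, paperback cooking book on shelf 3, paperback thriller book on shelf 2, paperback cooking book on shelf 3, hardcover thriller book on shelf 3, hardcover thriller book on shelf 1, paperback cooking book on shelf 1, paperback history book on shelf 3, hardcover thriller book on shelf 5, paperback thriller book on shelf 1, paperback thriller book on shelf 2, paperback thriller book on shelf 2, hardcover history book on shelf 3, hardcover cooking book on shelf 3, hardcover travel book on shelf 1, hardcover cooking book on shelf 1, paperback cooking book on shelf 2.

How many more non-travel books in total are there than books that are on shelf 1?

non-travel books: 26.
books on shelf 1: 7.
26 − 7 = 19.

19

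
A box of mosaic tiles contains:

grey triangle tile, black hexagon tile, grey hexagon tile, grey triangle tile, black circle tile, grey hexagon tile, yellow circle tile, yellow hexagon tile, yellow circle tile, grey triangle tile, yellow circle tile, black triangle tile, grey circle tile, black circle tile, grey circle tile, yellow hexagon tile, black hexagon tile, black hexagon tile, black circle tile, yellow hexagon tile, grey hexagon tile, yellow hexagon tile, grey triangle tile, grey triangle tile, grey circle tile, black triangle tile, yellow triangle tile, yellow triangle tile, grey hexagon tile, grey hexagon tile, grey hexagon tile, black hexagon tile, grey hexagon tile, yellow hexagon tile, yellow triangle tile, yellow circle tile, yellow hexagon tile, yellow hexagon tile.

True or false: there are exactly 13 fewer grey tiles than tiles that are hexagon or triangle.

True

|grey tiles| = 15.
|tiles that are hexagon or triangle| = 28.
The claim requires 28 − 15 (= 13) to equal 13, which holds.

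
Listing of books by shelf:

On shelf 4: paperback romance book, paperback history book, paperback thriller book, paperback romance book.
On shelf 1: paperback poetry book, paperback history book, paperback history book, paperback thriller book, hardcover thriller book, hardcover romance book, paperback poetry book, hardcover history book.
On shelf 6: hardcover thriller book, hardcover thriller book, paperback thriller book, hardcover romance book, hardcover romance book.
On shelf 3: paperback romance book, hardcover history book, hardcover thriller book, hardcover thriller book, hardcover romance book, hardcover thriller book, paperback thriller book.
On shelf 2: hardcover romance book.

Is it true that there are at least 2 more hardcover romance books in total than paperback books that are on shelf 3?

|hardcover romance books| = 5.
|paperback books on shelf 3| = 2.
The claim requires 5 − 2 = 3 ≥ 2, which holds.

True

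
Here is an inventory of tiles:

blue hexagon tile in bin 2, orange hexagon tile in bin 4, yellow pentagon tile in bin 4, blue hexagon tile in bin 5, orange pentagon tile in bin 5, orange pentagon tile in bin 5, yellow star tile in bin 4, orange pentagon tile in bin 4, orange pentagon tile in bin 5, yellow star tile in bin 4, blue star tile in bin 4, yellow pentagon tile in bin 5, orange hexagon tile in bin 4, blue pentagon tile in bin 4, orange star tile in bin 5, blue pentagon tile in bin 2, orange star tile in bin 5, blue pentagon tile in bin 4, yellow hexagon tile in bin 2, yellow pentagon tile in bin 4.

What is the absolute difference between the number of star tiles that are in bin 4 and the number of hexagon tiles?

2

star tiles in bin 4: 3. hexagon tiles: 5.
|3 − 5| = 5 − 3 = 2.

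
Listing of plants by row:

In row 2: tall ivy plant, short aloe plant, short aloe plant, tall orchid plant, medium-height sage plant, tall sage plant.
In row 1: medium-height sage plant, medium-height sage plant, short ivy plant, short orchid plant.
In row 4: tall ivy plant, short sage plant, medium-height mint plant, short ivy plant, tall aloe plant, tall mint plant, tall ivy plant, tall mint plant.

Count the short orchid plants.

1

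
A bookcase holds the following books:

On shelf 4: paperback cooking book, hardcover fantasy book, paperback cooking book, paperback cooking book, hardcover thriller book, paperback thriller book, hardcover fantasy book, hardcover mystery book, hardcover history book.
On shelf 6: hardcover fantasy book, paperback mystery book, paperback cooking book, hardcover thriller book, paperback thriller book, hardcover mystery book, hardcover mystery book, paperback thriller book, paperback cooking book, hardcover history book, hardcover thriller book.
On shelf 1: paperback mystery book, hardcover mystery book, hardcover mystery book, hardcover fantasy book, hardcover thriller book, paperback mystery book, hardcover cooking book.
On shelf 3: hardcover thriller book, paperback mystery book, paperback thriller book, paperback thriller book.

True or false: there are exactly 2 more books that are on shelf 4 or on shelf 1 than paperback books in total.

True

There are 16 books on shelf 4 or on shelf 1.
There are 14 paperback books.
The claim requires 16 − 14 (= 2) to equal 2, which holds.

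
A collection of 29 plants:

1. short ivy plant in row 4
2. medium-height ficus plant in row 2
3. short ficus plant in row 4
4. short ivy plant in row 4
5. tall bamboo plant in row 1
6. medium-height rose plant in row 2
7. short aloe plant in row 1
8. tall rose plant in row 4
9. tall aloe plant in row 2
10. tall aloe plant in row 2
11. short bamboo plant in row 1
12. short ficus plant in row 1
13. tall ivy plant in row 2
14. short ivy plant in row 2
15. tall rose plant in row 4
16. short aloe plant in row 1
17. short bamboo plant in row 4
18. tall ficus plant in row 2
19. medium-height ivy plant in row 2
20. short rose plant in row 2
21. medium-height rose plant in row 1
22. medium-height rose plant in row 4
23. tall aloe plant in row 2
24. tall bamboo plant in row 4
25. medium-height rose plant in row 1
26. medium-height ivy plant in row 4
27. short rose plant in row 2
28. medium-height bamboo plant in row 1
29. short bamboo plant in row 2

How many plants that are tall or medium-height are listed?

medium-height: 8; tall: 9; together 8 + 9 = 17.

17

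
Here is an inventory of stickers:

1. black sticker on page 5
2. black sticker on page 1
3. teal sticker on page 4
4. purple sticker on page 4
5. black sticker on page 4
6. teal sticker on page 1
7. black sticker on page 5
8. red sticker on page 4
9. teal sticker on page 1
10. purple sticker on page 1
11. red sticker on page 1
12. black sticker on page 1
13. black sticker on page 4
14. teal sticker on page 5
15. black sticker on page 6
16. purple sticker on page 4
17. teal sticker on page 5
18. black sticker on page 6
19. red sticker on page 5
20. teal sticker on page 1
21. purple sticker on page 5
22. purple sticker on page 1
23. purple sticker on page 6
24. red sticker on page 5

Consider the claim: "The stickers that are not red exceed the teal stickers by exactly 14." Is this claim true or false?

True

|stickers that are not red| = 20.
|teal stickers| = 6.
The claim requires 20 − 6 (= 14) to equal 14, which holds.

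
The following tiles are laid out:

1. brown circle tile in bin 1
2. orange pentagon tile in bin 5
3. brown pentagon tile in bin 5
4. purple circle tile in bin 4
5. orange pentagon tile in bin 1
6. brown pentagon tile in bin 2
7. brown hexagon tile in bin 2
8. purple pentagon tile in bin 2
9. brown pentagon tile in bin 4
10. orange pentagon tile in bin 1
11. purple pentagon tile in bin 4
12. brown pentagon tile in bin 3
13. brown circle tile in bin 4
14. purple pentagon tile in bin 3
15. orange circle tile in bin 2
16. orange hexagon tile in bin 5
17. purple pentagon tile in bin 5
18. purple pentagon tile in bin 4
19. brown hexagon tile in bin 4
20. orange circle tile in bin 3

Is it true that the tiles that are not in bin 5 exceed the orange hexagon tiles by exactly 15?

True

There are 16 tiles that are not in bin 5.
There is 1 orange hexagon tile.
The claim requires 16 − 1 (= 15) to equal 15, which holds.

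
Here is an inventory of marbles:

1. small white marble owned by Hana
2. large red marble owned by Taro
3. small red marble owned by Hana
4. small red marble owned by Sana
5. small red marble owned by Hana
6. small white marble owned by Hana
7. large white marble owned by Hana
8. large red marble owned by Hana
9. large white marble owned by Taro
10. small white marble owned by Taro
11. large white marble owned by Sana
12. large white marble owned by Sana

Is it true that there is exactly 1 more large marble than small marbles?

|large marbles| = 6.
|small marbles| = 6.
The claim requires 6 − 6 (= 0) to equal 1, which does not hold.

False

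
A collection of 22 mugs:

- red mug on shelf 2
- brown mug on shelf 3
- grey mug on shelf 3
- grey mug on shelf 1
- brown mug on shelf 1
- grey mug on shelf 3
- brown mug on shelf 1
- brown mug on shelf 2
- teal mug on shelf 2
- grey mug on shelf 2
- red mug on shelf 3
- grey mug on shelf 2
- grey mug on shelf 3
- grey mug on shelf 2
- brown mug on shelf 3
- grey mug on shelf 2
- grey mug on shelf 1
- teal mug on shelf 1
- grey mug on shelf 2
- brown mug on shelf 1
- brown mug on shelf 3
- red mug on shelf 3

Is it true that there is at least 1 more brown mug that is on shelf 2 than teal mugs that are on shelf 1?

False

brown mugs on shelf 2: 1.
teal mugs on shelf 1: 1.
The claim requires 1 − 1 = 0 ≥ 1, which does not hold.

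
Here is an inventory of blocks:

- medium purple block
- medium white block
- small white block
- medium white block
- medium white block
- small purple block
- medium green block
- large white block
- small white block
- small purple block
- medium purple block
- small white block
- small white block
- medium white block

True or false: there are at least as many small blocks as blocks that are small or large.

There are 6 small blocks.
There are 7 blocks that are small or large.
The claim requires 6 ≥ 7, which does not hold.

False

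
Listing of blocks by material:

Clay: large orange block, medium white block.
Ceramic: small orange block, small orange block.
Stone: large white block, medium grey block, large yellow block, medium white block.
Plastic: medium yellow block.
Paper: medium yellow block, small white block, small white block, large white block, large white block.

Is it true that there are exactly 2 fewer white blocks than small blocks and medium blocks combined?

white blocks: 7.
small blocks: 4; medium blocks: 5; combined: 4 + 5 = 9.
The claim requires 9 − 7 (= 2) to equal 2, which holds.

True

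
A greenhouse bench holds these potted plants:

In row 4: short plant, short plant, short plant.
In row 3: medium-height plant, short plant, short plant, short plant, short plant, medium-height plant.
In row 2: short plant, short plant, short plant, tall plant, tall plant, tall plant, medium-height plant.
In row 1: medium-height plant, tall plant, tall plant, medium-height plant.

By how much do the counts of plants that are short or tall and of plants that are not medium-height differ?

0

plants that are short or tall: 15. plants that are not medium-height: 15.
|15 − 15| = 15 − 15 = 0.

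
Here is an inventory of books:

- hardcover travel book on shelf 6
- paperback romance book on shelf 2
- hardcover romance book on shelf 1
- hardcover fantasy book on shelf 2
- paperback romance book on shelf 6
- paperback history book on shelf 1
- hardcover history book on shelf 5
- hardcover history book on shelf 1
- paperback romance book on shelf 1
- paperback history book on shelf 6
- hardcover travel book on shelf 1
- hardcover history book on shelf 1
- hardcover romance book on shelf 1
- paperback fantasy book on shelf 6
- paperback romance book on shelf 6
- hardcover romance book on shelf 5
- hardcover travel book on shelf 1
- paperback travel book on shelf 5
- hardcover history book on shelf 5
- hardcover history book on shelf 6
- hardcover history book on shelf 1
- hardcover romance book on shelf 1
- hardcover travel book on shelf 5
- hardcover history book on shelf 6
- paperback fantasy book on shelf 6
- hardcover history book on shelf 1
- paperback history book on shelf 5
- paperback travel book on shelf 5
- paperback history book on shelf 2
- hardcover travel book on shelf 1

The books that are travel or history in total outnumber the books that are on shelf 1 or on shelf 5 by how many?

books that are travel or history: 19.
books on shelf 1 or on shelf 5: 19.
19 − 19 = 0.

0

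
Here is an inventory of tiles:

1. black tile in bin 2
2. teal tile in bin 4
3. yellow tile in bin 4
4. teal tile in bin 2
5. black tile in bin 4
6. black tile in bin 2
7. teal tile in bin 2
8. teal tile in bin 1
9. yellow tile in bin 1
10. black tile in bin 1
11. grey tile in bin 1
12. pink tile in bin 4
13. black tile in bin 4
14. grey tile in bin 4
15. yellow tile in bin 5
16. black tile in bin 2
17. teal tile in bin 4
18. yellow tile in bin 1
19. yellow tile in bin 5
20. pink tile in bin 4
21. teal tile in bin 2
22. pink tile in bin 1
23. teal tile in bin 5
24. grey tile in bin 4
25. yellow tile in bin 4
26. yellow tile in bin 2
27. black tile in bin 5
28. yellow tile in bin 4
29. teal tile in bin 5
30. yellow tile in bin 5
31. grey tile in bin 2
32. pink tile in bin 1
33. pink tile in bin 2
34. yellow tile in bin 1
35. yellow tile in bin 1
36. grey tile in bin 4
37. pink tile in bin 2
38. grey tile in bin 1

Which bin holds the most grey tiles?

bin 4

Counts by bin (restricted to grey tiles): bin 4→3, bin 1→2, bin 2→1, bin 5→0.
The maximum is 3, held uniquely by bin 4.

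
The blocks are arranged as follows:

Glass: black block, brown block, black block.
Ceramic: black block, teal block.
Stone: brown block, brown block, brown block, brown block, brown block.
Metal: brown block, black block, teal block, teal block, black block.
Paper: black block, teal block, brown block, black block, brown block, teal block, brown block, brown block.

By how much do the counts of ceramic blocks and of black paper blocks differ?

0

ceramic blocks: 2. black paper blocks: 2.
|2 − 2| = 2 − 2 = 0.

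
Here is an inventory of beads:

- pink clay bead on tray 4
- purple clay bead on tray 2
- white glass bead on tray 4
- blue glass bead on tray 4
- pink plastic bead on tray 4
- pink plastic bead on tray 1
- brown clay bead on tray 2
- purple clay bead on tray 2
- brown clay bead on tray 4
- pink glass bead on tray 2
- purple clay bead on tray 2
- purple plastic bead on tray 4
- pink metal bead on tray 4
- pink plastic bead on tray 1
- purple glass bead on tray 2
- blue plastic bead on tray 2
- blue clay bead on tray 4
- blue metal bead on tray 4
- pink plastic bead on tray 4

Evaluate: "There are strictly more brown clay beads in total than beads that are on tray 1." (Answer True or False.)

False

There are 2 brown clay beads.
There are 2 beads on tray 1.
The claim requires 2 > 2, which does not hold.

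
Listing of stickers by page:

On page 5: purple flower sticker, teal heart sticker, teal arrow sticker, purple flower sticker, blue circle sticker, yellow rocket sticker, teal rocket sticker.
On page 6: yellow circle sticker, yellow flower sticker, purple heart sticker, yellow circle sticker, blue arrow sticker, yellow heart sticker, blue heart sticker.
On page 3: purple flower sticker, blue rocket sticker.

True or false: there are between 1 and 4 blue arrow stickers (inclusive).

blue arrow stickers: 1.
The claim requires 1 ≤ 1 ≤ 4, which holds.

True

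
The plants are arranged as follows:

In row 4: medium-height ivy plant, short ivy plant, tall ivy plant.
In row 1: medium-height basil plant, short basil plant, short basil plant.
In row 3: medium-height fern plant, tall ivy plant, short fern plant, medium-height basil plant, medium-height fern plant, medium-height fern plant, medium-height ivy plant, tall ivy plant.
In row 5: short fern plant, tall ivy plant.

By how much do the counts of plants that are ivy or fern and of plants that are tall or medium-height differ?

plants that are ivy or fern: 12. plants that are tall or medium-height: 11.
|12 − 11| = 12 − 11 = 1.

1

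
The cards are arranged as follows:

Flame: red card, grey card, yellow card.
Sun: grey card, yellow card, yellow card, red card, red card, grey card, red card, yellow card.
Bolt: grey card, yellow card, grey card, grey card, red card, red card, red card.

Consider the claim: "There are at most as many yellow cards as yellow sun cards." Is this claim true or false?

yellow cards: 5.
yellow sun cards: 3.
The claim requires 5 ≤ 3, which does not hold.

False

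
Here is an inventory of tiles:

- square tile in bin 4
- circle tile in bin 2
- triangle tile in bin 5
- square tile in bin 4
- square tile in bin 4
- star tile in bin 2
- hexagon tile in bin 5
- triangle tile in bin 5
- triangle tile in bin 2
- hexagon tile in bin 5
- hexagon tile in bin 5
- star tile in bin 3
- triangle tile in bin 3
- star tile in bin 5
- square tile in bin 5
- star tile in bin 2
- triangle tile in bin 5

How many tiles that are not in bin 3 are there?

Total tiles: 17; with the excluded value: 2; remaining 17 − 2 = 15.

15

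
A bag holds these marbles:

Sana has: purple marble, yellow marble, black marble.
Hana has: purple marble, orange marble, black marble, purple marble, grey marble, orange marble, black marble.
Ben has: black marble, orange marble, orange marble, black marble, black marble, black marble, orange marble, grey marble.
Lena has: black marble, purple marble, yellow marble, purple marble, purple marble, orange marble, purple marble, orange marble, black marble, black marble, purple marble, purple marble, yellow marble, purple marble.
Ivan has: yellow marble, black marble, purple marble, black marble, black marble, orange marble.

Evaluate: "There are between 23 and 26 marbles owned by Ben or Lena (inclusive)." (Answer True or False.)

|marbles owned by Ben or Lena| = 22.
The claim requires 23 ≤ 22 ≤ 26, which does not hold.

False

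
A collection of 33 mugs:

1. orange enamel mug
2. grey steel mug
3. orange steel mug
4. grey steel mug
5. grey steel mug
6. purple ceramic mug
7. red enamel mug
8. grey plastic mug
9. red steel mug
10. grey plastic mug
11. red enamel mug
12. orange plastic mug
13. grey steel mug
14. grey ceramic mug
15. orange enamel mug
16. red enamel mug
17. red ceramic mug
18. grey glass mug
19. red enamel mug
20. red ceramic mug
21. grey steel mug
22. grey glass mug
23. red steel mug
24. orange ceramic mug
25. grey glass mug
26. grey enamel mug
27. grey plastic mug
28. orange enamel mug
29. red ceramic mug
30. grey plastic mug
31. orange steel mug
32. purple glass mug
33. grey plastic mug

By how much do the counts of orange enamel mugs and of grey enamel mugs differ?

2

orange enamel mugs: 3. grey enamel mugs: 1.
|3 − 1| = 3 − 1 = 2.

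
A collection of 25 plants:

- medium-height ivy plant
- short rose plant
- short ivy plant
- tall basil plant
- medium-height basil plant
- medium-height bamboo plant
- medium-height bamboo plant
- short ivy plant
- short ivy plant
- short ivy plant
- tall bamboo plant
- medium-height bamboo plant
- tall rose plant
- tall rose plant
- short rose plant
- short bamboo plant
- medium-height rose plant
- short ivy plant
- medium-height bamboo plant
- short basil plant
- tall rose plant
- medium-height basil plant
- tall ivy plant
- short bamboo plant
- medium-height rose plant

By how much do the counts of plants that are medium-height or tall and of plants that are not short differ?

0

plants that are medium-height or tall: 15. plants that are not short: 15.
|15 − 15| = 15 − 15 = 0.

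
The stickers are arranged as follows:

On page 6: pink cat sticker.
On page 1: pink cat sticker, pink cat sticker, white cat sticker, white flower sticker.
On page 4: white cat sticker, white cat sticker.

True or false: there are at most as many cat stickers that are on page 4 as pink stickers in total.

cat stickers on page 4: 2.
pink stickers: 3.
The claim requires 2 ≤ 3, which holds.

True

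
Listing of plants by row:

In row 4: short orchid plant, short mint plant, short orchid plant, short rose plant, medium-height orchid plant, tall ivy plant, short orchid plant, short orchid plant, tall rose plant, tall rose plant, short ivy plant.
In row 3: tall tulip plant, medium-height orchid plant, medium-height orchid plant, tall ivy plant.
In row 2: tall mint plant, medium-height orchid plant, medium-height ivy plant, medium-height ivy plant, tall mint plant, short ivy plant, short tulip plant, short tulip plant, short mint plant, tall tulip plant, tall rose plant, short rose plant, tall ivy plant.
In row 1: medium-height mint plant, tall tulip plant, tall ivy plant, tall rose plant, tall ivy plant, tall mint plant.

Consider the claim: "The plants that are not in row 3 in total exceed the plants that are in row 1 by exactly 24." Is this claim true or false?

plants that are not in row 3: 30.
plants in row 1: 6.
The claim requires 30 − 6 (= 24) to equal 24, which holds.

True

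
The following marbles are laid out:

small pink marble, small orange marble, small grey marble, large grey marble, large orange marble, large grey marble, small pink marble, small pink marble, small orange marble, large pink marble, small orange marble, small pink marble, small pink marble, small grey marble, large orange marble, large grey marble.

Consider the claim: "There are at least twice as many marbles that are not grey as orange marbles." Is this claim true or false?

There are 11 marbles that are not grey.
There are 5 orange marbles.
The claim requires 11 ≥ 2 × 5 = 10, which holds.

True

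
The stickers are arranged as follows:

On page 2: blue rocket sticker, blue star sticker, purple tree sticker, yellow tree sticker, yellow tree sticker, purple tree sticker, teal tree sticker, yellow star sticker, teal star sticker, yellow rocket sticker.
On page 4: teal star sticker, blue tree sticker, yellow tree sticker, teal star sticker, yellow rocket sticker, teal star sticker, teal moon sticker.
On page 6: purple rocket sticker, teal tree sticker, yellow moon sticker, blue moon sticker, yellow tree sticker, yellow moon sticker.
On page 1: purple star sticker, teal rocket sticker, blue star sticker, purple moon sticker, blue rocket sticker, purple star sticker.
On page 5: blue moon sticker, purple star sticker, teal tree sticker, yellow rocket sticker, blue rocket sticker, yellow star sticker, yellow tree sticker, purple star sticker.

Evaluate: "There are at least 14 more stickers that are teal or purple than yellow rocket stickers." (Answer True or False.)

True

|stickers that are teal or purple| = 17.
|yellow rocket stickers| = 3.
The claim requires 17 − 3 = 14 ≥ 14, which holds.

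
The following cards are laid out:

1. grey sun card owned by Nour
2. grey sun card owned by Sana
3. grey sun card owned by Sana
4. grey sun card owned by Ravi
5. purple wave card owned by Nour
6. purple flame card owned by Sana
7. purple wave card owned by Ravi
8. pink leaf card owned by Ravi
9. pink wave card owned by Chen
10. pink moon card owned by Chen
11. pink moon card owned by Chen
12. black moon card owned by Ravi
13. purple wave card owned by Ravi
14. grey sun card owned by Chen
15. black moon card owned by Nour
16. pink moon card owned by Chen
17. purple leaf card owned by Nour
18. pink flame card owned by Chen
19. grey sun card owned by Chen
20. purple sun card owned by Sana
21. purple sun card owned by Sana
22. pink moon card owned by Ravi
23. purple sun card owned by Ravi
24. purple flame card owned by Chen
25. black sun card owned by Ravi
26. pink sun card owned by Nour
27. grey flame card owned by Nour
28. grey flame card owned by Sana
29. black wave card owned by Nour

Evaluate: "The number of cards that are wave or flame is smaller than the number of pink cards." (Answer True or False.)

False

|cards that are wave or flame| = 10.
|pink cards| = 8.
The claim requires 10 < 8, which does not hold.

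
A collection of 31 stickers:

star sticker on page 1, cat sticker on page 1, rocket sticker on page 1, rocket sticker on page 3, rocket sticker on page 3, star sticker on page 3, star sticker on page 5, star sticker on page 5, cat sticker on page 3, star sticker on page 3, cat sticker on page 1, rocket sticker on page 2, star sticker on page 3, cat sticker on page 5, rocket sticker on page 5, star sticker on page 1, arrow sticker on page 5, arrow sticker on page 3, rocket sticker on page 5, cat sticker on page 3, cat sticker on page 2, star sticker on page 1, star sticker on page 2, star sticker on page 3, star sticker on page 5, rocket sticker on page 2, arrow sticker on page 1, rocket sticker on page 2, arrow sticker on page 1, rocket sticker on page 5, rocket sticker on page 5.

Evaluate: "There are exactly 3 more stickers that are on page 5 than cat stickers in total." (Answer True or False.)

|stickers on page 5| = 9.
|cat stickers| = 6.
The claim requires 9 − 6 (= 3) to equal 3, which holds.

True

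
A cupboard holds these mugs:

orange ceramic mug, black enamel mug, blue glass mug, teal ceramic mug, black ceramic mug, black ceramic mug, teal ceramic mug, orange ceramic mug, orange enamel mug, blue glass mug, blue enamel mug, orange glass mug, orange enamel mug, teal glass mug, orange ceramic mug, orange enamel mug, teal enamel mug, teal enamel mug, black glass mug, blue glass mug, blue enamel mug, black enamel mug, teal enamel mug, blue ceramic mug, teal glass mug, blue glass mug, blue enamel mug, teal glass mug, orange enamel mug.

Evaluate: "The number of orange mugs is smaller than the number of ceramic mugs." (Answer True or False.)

There are 8 orange mugs.
There are 8 ceramic mugs.
The claim requires 8 < 8, which does not hold.

False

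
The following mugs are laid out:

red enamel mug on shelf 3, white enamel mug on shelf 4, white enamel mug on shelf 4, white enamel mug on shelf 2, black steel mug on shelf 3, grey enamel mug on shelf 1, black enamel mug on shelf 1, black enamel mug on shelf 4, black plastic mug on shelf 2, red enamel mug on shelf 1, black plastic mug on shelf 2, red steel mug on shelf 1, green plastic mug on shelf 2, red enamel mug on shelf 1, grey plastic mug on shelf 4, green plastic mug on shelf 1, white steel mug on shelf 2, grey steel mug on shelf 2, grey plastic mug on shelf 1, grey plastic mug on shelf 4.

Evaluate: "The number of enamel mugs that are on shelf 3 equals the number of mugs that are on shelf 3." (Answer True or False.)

False

There is 1 enamel mug on shelf 3.
There are 2 mugs on shelf 3.
The claim requires 1 = 2, which does not hold.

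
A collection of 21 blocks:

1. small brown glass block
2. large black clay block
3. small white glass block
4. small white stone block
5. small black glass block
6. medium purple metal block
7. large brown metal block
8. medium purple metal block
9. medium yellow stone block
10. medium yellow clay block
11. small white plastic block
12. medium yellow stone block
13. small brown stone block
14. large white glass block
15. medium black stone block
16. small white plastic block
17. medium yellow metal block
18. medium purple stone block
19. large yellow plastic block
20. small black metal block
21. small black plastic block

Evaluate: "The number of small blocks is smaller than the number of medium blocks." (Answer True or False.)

small blocks: 9.
medium blocks: 8.
The claim requires 9 < 8, which does not hold.

False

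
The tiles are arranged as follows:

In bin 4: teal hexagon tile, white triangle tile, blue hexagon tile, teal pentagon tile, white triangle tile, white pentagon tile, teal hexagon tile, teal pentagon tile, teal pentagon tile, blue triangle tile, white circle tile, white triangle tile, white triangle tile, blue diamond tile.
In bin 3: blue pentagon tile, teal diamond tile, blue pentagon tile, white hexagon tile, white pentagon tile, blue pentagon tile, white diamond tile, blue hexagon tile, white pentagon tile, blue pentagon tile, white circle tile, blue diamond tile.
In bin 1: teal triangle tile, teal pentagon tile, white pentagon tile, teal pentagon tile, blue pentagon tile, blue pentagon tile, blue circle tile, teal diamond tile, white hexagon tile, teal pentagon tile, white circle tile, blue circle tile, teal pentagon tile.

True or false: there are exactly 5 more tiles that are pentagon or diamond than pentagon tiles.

There are 22 tiles that are pentagon or diamond.
There are 17 pentagon tiles.
The claim requires 22 − 17 (= 5) to equal 5, which holds.

True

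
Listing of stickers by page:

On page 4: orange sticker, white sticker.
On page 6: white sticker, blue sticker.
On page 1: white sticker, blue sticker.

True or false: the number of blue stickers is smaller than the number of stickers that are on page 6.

|blue stickers| = 2.
|stickers on page 6| = 2.
The claim requires 2 < 2, which does not hold.

False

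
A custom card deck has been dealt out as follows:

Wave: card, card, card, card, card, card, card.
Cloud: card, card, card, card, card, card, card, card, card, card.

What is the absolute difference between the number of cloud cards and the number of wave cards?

cloud cards: 10. wave cards: 7.
|10 − 7| = 10 − 7 = 3.

3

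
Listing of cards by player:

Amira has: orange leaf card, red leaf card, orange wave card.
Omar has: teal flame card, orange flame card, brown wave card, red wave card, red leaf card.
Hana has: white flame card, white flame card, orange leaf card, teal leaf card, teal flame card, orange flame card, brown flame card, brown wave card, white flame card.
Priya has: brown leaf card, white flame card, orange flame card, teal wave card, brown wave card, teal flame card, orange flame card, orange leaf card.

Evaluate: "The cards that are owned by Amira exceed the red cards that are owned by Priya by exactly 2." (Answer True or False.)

False

Count of cards owned by Amira: 3.
Count of red cards owned by Priya: 0.
The claim requires 3 − 0 (= 3) to equal 2, which does not hold.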